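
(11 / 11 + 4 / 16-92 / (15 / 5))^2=124609 / 144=865.34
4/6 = 2/3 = 0.67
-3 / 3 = -1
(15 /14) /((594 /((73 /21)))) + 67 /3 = 1300433 /58212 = 22.34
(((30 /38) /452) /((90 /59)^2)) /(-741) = -3481 /3436402320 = -0.00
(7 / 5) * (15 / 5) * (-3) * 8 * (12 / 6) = -1008 / 5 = -201.60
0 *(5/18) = 0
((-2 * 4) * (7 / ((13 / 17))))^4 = 821386940416 / 28561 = 28759039.96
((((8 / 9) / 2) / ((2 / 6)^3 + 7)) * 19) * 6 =36 / 5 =7.20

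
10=10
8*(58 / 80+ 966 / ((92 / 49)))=20609 / 5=4121.80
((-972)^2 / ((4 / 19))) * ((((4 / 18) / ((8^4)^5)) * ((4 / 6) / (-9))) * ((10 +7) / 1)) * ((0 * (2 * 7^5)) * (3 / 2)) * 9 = 0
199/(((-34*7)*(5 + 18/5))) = -995/10234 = -0.10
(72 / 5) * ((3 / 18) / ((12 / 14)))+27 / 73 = 3.17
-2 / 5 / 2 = -1 / 5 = -0.20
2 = 2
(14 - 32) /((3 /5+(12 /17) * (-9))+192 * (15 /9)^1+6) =-0.06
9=9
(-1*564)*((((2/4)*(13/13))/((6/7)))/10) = -329/10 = -32.90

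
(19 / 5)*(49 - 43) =114 / 5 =22.80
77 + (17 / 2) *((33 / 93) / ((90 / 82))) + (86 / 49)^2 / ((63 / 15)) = 3773898479 / 46891530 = 80.48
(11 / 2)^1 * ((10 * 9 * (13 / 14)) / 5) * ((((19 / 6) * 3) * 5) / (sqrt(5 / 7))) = 24453 * sqrt(35) / 28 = 5166.64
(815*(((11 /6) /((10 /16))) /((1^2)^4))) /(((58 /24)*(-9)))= -28688 /261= -109.92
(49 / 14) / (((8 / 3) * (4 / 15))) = 315 / 64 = 4.92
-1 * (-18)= 18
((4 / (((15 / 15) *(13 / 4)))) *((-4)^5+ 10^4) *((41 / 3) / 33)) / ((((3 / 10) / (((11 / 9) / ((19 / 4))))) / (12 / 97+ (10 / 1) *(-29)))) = -2207546429440 / 1940679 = -1137512.40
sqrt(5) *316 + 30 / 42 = 5 / 7 + 316 *sqrt(5) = 707.31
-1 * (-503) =503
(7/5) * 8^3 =3584/5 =716.80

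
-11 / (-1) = 11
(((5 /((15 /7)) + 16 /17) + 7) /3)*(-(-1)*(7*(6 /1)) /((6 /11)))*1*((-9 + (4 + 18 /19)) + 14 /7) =-524524 /969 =-541.30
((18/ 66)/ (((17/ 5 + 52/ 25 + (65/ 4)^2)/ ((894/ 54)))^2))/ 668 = 888040000/ 576563847748911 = 0.00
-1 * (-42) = 42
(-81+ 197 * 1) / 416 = 29 / 104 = 0.28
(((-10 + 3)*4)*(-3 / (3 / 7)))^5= 289254654976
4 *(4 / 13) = 16 / 13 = 1.23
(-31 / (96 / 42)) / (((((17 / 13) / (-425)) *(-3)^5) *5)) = -3.63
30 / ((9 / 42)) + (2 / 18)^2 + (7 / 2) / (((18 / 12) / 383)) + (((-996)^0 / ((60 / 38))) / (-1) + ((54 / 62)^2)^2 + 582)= 1208568633637 / 748052010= 1615.62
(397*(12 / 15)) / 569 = 1588 / 2845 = 0.56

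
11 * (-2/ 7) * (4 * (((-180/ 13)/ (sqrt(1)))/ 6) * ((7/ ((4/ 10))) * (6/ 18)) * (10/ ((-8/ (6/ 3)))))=-5500/ 13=-423.08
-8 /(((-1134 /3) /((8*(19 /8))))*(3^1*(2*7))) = 38 /3969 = 0.01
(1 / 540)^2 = 0.00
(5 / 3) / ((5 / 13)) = 13 / 3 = 4.33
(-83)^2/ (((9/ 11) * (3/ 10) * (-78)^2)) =378895/ 82134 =4.61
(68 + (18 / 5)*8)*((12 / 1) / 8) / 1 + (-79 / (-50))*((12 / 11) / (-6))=39851 / 275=144.91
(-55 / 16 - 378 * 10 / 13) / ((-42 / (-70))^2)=-1529875 / 1872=-817.24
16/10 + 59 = 60.60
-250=-250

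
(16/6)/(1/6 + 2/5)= 4.71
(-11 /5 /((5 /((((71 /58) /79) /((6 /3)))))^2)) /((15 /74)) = -2051687 /78730215000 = -0.00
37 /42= 0.88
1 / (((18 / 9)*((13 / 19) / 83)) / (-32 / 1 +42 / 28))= -96197 / 52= -1849.94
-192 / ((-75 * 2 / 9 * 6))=48 / 25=1.92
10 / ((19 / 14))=140 / 19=7.37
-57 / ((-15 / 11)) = 41.80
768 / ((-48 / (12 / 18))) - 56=-200 / 3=-66.67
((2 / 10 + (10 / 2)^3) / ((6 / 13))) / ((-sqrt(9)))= -4069 / 45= -90.42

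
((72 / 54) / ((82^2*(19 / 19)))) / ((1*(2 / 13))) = 13 / 10086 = 0.00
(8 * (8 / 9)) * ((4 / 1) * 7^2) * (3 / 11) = 12544 / 33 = 380.12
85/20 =17/4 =4.25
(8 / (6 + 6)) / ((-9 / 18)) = -4 / 3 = -1.33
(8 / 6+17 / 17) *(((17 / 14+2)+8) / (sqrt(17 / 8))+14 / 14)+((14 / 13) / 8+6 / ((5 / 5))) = 1321 / 156+157 *sqrt(34) / 51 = 26.42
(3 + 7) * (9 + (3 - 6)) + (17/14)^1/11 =9257/154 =60.11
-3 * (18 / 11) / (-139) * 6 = 324 / 1529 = 0.21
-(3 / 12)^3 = -1 / 64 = -0.02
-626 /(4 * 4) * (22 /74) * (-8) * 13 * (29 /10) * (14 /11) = 4464.90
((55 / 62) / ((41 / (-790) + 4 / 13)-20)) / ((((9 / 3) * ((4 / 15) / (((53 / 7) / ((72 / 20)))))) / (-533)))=199455595625 / 3168125352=62.96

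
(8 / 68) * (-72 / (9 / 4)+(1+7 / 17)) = -1040 / 289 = -3.60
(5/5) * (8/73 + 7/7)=1.11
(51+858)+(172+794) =1875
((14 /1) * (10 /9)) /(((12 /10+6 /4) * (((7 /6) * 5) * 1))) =80 /81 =0.99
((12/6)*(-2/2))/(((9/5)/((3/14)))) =-5/21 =-0.24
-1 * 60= -60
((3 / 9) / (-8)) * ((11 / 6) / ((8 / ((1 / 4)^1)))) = -11 / 4608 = -0.00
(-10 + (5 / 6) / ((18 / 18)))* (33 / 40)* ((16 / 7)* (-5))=605 / 7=86.43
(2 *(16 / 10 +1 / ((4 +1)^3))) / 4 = 201 / 250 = 0.80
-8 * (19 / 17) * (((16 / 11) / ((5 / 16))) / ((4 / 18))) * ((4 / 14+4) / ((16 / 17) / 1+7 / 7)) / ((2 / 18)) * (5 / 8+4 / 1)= -14577408 / 847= -17210.64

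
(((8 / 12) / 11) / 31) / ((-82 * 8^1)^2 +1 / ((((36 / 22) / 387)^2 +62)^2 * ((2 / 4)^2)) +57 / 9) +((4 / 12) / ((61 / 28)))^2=0.02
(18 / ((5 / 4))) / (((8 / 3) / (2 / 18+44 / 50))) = 669 / 125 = 5.35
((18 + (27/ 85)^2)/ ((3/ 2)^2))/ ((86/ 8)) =232496/ 310675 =0.75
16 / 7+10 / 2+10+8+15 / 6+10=529 / 14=37.79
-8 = -8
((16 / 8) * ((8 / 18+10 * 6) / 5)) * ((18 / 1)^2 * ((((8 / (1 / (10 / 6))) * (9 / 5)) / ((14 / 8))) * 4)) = 15040512 / 35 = 429728.91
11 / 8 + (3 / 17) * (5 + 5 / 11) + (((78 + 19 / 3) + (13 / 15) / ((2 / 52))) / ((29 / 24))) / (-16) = -3.19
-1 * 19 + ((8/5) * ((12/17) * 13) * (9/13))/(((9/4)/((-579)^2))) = 128730929/85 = 1514481.52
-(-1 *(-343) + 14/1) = -357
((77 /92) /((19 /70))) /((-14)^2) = 55 /3496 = 0.02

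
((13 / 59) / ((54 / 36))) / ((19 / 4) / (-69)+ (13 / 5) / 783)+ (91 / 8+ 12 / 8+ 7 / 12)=11.22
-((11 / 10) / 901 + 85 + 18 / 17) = -86.06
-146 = -146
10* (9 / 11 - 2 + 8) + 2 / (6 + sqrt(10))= 9816 / 143 - sqrt(10) / 13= 68.40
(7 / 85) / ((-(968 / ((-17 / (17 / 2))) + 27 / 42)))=98 / 575195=0.00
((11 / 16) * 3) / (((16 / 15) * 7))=495 / 1792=0.28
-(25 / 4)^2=-625 / 16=-39.06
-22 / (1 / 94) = -2068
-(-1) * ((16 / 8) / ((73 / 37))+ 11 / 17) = 2061 / 1241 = 1.66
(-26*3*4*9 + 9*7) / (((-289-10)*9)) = 305 / 299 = 1.02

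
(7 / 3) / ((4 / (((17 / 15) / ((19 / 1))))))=119 / 3420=0.03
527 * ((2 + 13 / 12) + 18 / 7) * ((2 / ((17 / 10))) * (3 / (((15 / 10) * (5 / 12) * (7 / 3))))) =353400 / 49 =7212.24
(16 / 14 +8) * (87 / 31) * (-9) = -50112 / 217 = -230.93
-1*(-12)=12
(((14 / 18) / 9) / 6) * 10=35 / 243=0.14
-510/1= -510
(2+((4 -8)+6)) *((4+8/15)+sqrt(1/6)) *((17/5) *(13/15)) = 442 *sqrt(6)/225+60112/1125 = 58.24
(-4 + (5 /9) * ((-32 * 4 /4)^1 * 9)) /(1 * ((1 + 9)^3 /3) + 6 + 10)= -123 /262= -0.47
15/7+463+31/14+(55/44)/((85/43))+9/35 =1114427/2380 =468.25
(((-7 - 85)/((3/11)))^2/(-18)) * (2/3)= -1024144/243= -4214.58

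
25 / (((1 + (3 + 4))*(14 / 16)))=3.57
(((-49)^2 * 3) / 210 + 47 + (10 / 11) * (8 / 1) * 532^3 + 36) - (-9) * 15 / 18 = 60227514064 / 55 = 1095045710.25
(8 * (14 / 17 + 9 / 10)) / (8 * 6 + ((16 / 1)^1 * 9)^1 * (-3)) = -293 / 8160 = -0.04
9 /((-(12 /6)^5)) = -0.28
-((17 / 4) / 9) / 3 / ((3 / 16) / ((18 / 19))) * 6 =-272 / 57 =-4.77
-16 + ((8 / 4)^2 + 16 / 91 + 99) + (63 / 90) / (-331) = 26257593 / 301210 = 87.17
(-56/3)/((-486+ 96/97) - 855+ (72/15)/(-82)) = 1113560/79941807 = 0.01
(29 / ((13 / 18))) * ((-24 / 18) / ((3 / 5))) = -1160 / 13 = -89.23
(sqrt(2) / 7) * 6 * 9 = 54 * sqrt(2) / 7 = 10.91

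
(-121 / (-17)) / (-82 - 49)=-121 / 2227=-0.05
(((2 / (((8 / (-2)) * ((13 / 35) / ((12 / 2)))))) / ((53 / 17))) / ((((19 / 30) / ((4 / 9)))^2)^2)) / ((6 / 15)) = -3808000000 / 2424361563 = -1.57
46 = 46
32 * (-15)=-480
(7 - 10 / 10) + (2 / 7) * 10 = 62 / 7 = 8.86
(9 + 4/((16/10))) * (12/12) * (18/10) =207/10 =20.70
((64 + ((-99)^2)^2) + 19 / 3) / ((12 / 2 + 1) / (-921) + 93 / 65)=2875306112185 / 42599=67497033.08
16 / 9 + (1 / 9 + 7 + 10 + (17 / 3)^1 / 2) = 21.72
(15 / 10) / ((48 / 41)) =41 / 32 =1.28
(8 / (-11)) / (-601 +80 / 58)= 232 / 191279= 0.00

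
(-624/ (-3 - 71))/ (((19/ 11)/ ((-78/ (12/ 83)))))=-1851564/ 703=-2633.80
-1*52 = -52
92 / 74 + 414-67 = 12885 / 37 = 348.24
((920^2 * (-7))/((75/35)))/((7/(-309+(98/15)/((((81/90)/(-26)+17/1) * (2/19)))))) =4787931601600/39699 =120605849.05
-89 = -89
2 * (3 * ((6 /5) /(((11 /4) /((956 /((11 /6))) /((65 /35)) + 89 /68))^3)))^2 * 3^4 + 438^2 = 22360150266969810266699461563461950187098092 /9141256025117845006571361025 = 2446069796702970.38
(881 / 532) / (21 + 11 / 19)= 881 / 11480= 0.08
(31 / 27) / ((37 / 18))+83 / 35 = 11383 / 3885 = 2.93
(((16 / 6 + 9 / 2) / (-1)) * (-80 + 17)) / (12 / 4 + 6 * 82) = 0.91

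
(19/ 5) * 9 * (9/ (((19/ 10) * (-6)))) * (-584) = 15768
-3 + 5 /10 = -5 /2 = -2.50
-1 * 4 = -4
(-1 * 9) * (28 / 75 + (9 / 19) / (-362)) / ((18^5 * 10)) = -0.00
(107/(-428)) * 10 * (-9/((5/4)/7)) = 126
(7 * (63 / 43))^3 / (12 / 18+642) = 257298363 / 153289496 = 1.68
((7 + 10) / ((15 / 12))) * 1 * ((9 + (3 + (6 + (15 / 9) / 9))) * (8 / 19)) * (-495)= -2938144 / 57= -51546.39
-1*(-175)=175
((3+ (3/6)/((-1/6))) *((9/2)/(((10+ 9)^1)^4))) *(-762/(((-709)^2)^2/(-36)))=0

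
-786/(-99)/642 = 131/10593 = 0.01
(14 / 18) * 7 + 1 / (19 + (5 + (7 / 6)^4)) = 1653409 / 301545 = 5.48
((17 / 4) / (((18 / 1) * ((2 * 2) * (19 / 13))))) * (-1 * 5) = -0.20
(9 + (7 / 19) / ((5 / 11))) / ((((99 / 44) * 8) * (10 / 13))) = 3029 / 4275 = 0.71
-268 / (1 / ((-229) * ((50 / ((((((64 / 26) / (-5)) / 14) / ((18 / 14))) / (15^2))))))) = -50488059375 / 2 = -25244029687.50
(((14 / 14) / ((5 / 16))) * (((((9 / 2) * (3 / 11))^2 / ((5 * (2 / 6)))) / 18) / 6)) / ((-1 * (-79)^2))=-81 / 18879025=-0.00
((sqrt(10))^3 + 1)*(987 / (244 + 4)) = 987 / 248 + 4935*sqrt(10) / 124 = 129.83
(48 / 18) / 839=8 / 2517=0.00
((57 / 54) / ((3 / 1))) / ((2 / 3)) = 19 / 36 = 0.53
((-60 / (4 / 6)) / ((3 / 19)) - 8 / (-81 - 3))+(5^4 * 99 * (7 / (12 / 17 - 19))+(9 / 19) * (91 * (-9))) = -3056745788 / 124089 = -24633.50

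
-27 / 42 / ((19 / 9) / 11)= -891 / 266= -3.35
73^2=5329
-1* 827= -827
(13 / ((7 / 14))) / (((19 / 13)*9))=338 / 171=1.98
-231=-231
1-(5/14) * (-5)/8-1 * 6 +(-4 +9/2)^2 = -507/112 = -4.53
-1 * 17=-17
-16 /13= -1.23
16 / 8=2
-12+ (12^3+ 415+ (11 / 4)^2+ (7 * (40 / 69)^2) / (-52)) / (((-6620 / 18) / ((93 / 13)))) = -254871847161 / 4734676960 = -53.83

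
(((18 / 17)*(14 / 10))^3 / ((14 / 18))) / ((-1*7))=-367416 / 614125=-0.60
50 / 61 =0.82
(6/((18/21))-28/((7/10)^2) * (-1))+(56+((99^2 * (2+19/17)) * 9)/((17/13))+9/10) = 4256768767/20230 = 210418.62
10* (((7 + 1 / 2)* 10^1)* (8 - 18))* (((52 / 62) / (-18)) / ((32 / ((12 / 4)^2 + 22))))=8125 / 24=338.54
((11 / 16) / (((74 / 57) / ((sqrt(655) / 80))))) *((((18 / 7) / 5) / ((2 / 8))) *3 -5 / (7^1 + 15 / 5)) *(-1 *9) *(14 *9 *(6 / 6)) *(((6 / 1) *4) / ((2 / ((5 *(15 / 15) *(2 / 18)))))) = -6720813 *sqrt(655) / 23680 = -7263.75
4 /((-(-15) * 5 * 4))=1 /75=0.01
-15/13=-1.15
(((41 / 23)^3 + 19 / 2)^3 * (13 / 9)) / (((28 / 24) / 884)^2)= 255240711638357318991000 / 88256480411687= 2892033655.18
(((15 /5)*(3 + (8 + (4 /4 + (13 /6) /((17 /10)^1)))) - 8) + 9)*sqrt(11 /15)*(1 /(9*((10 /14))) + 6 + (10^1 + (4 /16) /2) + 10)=3282967*sqrt(165) /45900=918.75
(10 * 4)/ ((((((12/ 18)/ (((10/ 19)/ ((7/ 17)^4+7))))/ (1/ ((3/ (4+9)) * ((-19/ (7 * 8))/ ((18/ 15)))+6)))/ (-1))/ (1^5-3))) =2605855200/ 1721088457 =1.51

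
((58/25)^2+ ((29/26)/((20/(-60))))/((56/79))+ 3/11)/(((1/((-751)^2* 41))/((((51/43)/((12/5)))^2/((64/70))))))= 62524383650003701/10830110720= 5773198.93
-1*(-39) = 39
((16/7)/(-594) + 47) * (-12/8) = -97705/1386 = -70.49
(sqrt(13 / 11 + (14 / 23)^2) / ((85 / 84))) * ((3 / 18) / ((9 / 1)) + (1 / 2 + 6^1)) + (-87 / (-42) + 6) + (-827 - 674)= -20901 / 14 + 448 * sqrt(99363) / 17595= -1484.90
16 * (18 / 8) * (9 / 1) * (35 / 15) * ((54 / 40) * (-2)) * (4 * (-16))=130636.80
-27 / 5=-5.40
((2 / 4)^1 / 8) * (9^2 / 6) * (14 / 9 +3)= 123 / 32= 3.84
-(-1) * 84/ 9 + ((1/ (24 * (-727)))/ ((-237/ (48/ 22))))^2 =33526457006197/ 3592120393521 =9.33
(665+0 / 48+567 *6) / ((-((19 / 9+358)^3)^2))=-44109603 / 23652557457890587009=-0.00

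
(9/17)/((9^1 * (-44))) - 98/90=-36697/33660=-1.09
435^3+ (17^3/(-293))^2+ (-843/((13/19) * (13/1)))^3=33755896604631686059/414376725841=81461854.64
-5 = -5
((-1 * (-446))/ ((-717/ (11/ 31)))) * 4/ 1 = -19624/ 22227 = -0.88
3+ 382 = 385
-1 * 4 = -4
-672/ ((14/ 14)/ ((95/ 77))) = -9120/ 11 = -829.09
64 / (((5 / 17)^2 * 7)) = 18496 / 175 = 105.69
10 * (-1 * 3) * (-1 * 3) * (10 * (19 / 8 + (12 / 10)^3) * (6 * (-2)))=-221562 / 5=-44312.40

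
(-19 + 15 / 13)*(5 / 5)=-232 / 13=-17.85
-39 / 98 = -0.40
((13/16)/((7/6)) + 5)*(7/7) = 319/56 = 5.70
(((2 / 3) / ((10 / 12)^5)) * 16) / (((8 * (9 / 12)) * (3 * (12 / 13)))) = 4992 / 3125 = 1.60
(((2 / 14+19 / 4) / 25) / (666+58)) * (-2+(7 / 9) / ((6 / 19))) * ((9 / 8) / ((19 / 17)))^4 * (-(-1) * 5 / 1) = 13902488055 / 21642177019904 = 0.00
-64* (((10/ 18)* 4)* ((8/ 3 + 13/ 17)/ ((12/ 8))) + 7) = -773.34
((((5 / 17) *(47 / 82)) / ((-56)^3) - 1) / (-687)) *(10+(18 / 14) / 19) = 17252587859 / 1177285057536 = 0.01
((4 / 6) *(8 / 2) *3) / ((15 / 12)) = 32 / 5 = 6.40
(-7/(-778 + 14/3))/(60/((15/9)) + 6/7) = 49/199520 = 0.00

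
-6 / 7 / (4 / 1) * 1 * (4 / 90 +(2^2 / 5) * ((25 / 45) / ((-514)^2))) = -132103 / 13870290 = -0.01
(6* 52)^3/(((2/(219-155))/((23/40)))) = 2794162176/5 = 558832435.20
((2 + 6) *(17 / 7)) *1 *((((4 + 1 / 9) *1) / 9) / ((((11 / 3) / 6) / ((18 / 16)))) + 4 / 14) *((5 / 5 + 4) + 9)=23596 / 77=306.44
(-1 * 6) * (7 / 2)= -21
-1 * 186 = -186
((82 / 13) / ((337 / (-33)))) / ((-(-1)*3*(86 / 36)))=-16236 / 188383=-0.09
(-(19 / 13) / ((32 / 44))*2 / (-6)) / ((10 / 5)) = 209 / 624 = 0.33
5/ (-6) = -5/ 6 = -0.83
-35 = -35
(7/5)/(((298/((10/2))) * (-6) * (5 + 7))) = -7/21456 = -0.00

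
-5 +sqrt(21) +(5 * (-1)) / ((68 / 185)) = -1265 / 68 +sqrt(21) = -14.02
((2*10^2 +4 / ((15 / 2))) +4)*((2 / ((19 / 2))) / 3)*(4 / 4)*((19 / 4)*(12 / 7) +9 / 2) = 181.47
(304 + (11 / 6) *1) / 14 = 1835 / 84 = 21.85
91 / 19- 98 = -93.21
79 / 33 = 2.39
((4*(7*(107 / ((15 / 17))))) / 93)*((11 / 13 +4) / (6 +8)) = 25466 / 2015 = 12.64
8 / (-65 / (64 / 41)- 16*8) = -512 / 10857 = -0.05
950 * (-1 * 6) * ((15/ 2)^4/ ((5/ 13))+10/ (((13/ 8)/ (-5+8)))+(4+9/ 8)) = -2445344175/ 52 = -47025849.52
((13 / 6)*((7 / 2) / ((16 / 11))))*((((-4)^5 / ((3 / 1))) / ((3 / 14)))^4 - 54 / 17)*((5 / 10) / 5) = 359389159016174075789 / 107075520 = 3356408252943.10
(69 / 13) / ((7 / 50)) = 3450 / 91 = 37.91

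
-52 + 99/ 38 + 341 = 11081/ 38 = 291.61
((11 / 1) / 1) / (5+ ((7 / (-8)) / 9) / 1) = 792 / 353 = 2.24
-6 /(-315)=2 /105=0.02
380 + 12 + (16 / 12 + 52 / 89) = 105176 / 267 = 393.92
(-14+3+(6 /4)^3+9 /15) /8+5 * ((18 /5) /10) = 59 /64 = 0.92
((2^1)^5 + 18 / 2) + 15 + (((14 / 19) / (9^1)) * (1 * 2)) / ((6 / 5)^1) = 28798 / 513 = 56.14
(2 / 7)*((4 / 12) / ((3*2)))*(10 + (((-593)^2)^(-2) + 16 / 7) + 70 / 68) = 391869093848207 / 1854113345899794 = 0.21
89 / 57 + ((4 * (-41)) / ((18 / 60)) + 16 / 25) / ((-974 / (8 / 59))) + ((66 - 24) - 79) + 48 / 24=-455338366 / 13648175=-33.36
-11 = -11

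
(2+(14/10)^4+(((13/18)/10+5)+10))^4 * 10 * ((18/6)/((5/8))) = 49030206275242393587841/5339355468750000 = 9182794.92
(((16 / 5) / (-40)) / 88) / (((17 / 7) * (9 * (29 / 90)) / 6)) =-0.00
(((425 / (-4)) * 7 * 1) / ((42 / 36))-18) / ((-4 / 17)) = 22287 / 8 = 2785.88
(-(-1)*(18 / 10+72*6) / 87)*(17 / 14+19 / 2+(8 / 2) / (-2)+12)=723 / 7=103.29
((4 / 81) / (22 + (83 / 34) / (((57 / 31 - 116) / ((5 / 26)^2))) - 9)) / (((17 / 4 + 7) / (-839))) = -1091913207424 / 3854079252135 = -0.28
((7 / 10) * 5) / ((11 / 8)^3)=1792 / 1331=1.35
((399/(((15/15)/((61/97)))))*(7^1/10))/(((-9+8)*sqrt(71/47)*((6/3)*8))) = -170373*sqrt(3337)/1101920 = -8.93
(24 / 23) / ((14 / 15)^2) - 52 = -57254 / 1127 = -50.80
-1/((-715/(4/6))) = 2/2145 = 0.00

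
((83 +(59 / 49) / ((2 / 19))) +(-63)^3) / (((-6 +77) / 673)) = -2369268.64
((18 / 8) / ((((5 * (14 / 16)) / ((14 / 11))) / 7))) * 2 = 504 / 55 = 9.16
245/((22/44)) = 490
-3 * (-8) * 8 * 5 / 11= 87.27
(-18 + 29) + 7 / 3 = 40 / 3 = 13.33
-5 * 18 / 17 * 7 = -630 / 17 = -37.06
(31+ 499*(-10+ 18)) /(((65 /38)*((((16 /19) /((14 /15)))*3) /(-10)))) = -1129569 /130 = -8688.99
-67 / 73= -0.92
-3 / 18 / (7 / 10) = -5 / 21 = -0.24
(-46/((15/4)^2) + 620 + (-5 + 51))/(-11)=-149114/2475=-60.25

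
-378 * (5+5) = -3780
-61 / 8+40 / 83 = -4743 / 664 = -7.14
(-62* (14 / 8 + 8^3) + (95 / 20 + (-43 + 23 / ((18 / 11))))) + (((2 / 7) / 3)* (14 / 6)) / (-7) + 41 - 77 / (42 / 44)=-893659 / 28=-31916.39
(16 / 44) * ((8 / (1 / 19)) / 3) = 608 / 33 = 18.42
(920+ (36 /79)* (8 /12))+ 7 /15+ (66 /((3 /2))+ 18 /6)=1146808 /1185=967.77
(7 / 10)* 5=7 / 2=3.50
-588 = -588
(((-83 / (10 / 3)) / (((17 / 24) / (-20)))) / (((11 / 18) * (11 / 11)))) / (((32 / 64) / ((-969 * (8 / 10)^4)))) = -6278529024 / 6875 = -913240.59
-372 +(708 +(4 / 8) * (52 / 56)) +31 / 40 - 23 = 87987 / 280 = 314.24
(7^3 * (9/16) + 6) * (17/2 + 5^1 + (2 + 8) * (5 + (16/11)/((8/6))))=5210571/352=14802.76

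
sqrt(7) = 2.65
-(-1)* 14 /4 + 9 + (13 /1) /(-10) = 56 /5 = 11.20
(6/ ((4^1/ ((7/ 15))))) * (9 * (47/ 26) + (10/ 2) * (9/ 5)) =4599/ 260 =17.69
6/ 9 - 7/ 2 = -17/ 6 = -2.83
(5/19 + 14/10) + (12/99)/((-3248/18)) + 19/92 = 36476343/19516420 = 1.87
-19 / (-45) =19 / 45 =0.42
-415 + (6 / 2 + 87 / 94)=-38641 / 94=-411.07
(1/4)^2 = 1/16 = 0.06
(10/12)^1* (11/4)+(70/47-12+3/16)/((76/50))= -385765/85728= -4.50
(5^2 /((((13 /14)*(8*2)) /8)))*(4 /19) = 700 /247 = 2.83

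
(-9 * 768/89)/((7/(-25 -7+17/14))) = 1489536/4361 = 341.56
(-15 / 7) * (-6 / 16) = 45 / 56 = 0.80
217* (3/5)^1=651/5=130.20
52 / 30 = 26 / 15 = 1.73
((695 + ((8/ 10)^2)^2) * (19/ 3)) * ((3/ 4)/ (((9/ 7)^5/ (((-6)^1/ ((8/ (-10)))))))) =46264007041/ 6561000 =7051.37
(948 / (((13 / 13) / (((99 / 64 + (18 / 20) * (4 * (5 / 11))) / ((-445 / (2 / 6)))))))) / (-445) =177039 / 34852400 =0.01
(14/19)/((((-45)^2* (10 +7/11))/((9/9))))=154/4501575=0.00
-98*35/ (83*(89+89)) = -1715/ 7387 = -0.23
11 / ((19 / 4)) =44 / 19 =2.32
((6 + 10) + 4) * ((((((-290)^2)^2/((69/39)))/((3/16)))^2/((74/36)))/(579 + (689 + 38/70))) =104481810808560640000000000/29966263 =3486647995065672352.94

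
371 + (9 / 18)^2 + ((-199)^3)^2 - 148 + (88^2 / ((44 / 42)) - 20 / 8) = 248415362425655 / 4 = 62103840606413.75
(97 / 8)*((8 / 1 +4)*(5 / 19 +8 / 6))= 8827 / 38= 232.29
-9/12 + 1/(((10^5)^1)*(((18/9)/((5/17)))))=-509999/680000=-0.75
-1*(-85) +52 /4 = 98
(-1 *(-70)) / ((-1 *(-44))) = 35 / 22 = 1.59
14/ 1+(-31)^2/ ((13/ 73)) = 70335/ 13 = 5410.38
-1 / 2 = -0.50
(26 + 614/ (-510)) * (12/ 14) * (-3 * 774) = -29364012/ 595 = -49351.28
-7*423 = -2961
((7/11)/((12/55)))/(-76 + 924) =35/10176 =0.00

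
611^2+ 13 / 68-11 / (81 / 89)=2056186549 / 5508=373309.10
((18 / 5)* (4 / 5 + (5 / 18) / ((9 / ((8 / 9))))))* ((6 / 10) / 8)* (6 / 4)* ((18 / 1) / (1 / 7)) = 5278 / 125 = 42.22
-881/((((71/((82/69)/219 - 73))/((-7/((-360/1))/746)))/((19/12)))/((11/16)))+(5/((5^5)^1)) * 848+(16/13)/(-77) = 9459158028352412327/6922105302752640000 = 1.37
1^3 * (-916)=-916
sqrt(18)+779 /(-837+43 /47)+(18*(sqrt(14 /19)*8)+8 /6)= 47345 /117888+3*sqrt(2)+144*sqrt(266) /19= 128.25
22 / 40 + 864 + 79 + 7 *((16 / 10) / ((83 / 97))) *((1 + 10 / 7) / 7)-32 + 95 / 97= 1033666863 / 1127140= 917.07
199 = 199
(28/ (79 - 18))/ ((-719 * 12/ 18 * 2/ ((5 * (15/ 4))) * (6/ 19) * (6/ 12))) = -9975/ 175436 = -0.06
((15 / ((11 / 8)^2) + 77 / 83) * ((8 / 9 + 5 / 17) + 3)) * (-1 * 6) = -113916160 / 512193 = -222.41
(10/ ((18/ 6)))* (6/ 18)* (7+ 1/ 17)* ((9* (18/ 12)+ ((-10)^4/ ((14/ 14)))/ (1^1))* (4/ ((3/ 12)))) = 64086400/ 51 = 1256596.08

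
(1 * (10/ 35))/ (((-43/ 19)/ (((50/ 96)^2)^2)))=-7421875/ 798916608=-0.01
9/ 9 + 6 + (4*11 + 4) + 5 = 60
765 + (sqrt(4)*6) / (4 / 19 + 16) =58962 / 77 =765.74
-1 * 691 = -691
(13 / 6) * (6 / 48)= 13 / 48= 0.27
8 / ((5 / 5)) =8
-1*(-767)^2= -588289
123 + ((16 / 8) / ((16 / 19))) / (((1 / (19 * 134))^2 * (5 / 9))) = 277111689 / 10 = 27711168.90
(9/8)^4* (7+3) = 16.02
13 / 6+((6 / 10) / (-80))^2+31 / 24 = 1660027 / 480000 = 3.46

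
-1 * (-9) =9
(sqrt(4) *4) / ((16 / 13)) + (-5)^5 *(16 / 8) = -12487 / 2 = -6243.50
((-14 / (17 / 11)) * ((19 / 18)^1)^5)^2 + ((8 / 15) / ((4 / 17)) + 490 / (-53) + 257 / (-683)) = 133.56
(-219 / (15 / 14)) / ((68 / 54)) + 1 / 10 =-27577 / 170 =-162.22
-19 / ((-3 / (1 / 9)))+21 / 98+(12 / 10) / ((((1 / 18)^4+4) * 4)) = 788056567 / 793620450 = 0.99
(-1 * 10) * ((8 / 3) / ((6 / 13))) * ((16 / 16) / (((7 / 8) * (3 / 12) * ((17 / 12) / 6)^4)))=-49686773760 / 584647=-84985.94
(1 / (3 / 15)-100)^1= -95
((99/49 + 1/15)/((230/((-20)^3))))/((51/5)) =-7.12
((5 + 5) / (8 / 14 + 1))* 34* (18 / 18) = 2380 / 11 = 216.36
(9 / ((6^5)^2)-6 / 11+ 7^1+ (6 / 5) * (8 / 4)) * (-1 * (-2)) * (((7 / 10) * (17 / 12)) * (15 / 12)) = 389355150737 / 17736744960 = 21.95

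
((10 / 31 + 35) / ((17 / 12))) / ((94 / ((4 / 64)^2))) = 3285 / 3170432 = 0.00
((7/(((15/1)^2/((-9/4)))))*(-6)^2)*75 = -189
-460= -460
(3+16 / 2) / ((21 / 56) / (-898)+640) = 79024 / 4597757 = 0.02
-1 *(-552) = 552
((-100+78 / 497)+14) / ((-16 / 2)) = 10.73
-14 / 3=-4.67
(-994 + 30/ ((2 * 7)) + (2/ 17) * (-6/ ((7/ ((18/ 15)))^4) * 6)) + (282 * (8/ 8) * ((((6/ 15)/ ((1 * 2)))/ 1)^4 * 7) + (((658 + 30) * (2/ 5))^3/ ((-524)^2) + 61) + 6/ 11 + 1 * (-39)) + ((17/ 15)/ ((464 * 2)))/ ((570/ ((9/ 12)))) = -1814182919482090515157/ 2037835831083360000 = -890.25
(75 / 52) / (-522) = -25 / 9048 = -0.00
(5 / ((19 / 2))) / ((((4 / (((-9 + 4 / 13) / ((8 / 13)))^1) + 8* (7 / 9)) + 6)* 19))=5085 / 2191631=0.00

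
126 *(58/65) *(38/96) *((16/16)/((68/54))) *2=70.68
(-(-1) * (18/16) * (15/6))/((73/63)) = 2835/1168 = 2.43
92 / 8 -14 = -2.50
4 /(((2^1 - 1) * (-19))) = -4 /19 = -0.21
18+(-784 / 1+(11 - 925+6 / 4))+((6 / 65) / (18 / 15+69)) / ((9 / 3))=-15317987 / 9126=-1678.50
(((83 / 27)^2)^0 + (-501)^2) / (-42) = -125501 / 21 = -5976.24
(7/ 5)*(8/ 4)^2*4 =112/ 5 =22.40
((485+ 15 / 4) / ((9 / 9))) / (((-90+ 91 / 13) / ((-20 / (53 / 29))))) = 283475 / 4399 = 64.44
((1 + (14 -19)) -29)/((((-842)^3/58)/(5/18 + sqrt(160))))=1595/1790843064 + 957 *sqrt(10)/74618461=0.00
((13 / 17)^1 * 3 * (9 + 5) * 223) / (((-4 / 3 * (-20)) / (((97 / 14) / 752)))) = 2530827 / 1022720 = 2.47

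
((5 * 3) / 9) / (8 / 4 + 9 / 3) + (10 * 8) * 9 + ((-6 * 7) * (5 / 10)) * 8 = 1657 / 3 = 552.33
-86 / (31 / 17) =-1462 / 31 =-47.16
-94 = -94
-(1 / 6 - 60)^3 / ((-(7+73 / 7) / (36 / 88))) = -323877953 / 64416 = -5027.91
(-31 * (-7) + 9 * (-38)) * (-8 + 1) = 875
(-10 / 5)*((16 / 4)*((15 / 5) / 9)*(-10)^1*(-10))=-800 / 3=-266.67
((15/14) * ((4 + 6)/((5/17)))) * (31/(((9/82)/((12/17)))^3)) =5469570560/18207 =300410.31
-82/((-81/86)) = 7052/81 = 87.06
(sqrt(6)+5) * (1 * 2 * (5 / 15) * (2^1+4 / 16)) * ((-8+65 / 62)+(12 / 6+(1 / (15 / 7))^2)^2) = -6381313 / 418500-6381313 * sqrt(6) / 2092500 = -22.72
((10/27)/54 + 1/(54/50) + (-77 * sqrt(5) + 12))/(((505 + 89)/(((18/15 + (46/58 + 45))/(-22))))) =-16060598/345338235 + 23849 * sqrt(5)/86130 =0.57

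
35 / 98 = 5 / 14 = 0.36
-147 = -147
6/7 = 0.86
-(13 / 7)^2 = -169 / 49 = -3.45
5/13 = 0.38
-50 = -50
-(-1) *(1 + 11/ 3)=14/ 3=4.67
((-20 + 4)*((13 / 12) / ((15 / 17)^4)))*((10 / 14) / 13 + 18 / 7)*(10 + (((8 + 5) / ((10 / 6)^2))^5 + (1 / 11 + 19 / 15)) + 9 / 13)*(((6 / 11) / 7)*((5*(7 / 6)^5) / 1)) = -16185982234348910460869 / 113383883056640625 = -142753.82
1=1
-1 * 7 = -7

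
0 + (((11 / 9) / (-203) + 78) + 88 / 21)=150151 / 1827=82.18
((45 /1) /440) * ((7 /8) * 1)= 63 /704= 0.09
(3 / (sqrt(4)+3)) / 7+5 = 178 / 35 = 5.09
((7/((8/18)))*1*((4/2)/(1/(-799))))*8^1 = -201348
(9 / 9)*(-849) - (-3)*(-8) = -873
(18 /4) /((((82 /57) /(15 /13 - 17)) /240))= -6340680 /533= -11896.21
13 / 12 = 1.08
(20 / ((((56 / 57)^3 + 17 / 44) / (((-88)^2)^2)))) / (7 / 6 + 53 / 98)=287332835191750656 / 545944327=526304278.63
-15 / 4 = -3.75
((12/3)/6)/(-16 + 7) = -2/27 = -0.07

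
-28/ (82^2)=-7/ 1681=-0.00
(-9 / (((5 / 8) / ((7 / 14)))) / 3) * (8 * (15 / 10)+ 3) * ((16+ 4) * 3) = -2160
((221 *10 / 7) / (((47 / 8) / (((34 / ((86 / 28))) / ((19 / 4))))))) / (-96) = -150280 / 115197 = -1.30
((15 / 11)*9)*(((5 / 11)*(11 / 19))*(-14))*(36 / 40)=-8505 / 209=-40.69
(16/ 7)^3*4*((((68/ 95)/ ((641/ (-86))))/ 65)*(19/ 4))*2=-47906816/ 71455475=-0.67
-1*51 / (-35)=51 / 35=1.46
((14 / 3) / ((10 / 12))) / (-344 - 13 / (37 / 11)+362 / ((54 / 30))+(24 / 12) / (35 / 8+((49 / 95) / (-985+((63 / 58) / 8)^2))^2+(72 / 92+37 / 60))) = -0.04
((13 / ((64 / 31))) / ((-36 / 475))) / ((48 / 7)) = -1339975 / 110592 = -12.12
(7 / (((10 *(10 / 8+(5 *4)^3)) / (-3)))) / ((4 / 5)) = -21 / 64010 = -0.00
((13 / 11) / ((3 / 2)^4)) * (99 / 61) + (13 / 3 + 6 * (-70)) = -227993 / 549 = -415.29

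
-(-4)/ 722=2/ 361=0.01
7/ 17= 0.41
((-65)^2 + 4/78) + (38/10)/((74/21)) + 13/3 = 20348527/4810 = 4230.46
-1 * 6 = -6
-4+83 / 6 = 59 / 6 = 9.83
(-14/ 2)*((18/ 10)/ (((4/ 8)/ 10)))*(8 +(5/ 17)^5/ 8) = -5725060299/ 2839714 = -2016.07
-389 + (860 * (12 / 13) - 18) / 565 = -2847119 / 7345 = -387.63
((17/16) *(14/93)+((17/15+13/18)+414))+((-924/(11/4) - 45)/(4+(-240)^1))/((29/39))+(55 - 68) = 7736940893/19094760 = 405.19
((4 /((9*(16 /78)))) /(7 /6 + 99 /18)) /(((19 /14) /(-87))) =-7917 /380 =-20.83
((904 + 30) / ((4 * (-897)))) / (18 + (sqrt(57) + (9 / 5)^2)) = -688825 / 49102976 + 291875 * sqrt(57) / 441926784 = -0.01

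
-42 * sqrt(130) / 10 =-21 * sqrt(130) / 5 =-47.89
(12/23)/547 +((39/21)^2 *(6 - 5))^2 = 359354753/30206981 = 11.90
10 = 10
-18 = -18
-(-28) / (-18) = -14 / 9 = -1.56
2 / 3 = 0.67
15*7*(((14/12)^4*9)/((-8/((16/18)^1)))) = -84035/432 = -194.53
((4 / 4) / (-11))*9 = -9 / 11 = -0.82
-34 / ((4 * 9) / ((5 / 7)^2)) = -425 / 882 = -0.48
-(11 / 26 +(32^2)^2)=-27262987 / 26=-1048576.42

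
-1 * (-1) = 1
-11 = -11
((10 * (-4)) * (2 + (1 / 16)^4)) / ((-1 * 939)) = 218455 / 2564096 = 0.09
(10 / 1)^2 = 100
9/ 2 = 4.50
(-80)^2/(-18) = -3200/9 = -355.56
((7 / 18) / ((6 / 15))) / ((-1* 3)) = -35 / 108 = -0.32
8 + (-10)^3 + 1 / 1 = -991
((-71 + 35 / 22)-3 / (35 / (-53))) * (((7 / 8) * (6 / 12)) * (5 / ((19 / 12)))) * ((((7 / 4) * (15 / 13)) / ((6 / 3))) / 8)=-15733305 / 1391104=-11.31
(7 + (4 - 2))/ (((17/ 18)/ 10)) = 1620/ 17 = 95.29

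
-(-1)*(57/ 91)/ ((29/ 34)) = 1938/ 2639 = 0.73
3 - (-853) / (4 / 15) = 12807 / 4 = 3201.75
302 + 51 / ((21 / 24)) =2522 / 7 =360.29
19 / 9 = 2.11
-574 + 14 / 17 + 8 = -9608 / 17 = -565.18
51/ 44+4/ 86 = 2281/ 1892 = 1.21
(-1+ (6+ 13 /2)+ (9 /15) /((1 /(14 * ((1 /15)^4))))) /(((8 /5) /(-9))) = -1940653 /30000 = -64.69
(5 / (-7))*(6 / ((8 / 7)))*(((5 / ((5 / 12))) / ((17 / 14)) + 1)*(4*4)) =-652.94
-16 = -16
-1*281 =-281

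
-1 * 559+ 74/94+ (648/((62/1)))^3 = 816977852/1400177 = 583.48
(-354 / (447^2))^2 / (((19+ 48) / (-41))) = -570884 / 297209293803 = -0.00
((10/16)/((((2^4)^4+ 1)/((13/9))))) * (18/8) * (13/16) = 845/33554944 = 0.00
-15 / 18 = -5 / 6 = -0.83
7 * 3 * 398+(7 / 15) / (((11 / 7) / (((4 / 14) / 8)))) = 5516287 / 660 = 8358.01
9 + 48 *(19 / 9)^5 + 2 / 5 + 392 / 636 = 10550905003 / 5215995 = 2022.80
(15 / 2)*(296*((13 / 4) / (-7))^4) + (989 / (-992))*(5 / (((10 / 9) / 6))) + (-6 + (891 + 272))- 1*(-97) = 6336698535 / 4763584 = 1330.24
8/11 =0.73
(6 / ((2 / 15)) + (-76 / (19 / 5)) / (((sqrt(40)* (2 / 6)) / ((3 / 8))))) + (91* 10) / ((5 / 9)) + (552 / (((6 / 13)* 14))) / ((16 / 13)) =1748.85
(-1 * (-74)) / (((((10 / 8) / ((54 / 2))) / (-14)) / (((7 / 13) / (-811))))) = 14.86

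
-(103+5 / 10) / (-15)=69 / 10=6.90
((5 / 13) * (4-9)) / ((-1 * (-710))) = -5 / 1846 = -0.00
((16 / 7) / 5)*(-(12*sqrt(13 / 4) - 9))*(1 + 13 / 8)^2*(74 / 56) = 2997 / 80 - 999*sqrt(13) / 40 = -52.59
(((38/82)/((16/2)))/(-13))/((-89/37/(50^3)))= 10984375/47437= 231.56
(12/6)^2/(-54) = -2/27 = -0.07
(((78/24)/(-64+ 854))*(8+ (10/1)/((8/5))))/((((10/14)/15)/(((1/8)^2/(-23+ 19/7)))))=-108927/114872320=-0.00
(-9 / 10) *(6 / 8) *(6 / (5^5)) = -81 / 62500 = -0.00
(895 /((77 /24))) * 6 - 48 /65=1673.03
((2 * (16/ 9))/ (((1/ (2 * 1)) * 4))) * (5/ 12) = 0.74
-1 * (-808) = 808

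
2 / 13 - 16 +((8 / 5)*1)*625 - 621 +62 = 5527 / 13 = 425.15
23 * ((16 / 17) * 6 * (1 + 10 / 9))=13984 / 51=274.20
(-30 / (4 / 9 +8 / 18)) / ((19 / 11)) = -1485 / 76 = -19.54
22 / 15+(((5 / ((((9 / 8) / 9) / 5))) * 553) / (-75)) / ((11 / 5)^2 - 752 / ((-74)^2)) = -753516122 / 2414235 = -312.11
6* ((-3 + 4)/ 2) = 3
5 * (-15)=-75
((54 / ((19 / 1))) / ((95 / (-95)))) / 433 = -54 / 8227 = -0.01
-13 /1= -13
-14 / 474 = -7 / 237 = -0.03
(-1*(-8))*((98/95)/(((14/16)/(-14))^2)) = 200704/95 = 2112.67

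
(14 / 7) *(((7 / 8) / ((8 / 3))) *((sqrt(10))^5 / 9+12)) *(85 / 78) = 1785 / 208+14875 *sqrt(10) / 1872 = 33.71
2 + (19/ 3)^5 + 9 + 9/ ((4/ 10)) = 4968479/ 486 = 10223.21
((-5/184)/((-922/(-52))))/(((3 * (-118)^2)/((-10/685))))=65/121356933384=0.00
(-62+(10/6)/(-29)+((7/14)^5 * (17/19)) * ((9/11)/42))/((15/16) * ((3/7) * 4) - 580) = 0.11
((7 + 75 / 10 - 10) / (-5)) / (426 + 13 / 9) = -81 / 38470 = -0.00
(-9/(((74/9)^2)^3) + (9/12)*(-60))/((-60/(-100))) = -12315494734815/164206490176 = -75.00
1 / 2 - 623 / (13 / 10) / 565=-1023 / 2938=-0.35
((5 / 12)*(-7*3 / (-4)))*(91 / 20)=637 / 64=9.95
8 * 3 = 24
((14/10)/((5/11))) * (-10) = -154/5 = -30.80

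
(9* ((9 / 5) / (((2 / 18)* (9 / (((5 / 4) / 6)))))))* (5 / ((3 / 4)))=45 / 2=22.50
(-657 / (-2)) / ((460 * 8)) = 657 / 7360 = 0.09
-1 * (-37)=37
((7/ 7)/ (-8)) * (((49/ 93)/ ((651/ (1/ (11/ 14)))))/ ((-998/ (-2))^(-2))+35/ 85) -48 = -1036569031/ 12938904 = -80.11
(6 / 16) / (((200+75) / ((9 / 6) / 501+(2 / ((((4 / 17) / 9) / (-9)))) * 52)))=-35873601 / 734800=-48.82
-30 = -30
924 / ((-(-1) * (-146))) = -462 / 73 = -6.33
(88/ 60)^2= 2.15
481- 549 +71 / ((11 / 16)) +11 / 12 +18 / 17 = 83585 / 2244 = 37.25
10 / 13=0.77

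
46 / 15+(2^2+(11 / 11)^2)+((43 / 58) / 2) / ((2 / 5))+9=62617 / 3480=17.99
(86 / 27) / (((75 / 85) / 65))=19006 / 81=234.64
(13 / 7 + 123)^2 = 763876 / 49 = 15589.31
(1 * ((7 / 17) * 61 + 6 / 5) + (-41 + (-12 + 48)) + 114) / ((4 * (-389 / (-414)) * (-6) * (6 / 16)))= -529092 / 33065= -16.00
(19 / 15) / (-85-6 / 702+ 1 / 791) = -586131 / 39335845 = -0.01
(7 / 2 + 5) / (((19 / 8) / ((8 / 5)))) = 5.73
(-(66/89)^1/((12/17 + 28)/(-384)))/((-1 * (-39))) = 17952/70577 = 0.25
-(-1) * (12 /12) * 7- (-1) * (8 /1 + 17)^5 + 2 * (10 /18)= 87890698 /9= 9765633.11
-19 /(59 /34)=-646 /59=-10.95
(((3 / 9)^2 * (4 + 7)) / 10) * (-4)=-22 / 45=-0.49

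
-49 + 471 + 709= 1131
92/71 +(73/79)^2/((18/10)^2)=1.56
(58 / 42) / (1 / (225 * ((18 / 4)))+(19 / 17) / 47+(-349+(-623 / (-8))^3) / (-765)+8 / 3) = -8007897600 / 3561661029563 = -0.00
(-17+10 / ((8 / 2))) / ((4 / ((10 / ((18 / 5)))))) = -725 / 72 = -10.07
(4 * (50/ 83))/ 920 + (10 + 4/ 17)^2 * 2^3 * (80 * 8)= 295920047525/ 551701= 536377.58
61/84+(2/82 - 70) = -238495/3444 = -69.25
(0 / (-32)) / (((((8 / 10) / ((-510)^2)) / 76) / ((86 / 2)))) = 0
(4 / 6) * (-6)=-4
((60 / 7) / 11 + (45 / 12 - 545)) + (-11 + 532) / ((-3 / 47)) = -8041391 / 924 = -8702.80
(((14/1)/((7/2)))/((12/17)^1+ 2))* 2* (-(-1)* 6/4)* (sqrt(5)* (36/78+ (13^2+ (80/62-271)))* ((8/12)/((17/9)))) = -1454400* sqrt(5)/9269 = -350.86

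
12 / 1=12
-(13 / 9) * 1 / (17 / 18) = -26 / 17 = -1.53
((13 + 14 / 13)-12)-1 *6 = -51 / 13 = -3.92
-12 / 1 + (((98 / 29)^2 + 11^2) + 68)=158461 / 841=188.42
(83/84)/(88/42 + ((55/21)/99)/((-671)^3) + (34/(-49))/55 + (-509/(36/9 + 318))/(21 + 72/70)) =46689278853685545/95016909731703998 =0.49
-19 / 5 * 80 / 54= -152 / 27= -5.63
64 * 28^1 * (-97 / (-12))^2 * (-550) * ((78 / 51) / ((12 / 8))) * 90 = -301389088000 / 51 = -5909589960.78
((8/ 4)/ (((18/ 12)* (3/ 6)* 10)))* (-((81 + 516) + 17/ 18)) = -21526/ 135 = -159.45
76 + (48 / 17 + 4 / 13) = 17488 / 221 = 79.13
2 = 2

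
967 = 967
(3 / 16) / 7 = 3 / 112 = 0.03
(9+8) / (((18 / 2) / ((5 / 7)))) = 85 / 63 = 1.35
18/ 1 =18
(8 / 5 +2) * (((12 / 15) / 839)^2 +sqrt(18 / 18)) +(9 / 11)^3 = 485758667403 / 117114856375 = 4.15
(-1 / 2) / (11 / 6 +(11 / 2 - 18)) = 3 / 64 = 0.05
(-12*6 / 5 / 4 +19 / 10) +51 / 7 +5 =741 / 70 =10.59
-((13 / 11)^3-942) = 1251605 / 1331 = 940.35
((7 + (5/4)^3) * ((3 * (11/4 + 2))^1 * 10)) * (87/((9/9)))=14207535/128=110996.37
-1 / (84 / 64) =-16 / 21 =-0.76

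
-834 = -834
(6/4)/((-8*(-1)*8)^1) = 3/128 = 0.02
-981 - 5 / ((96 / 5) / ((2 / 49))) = -981.01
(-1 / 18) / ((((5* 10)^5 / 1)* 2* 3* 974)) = -1 / 32872500000000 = -0.00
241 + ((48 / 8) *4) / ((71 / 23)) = 17663 / 71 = 248.77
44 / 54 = 22 / 27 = 0.81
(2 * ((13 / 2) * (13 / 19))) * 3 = 26.68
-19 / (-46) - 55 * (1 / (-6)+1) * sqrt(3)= 19 / 46 - 275 * sqrt(3) / 6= -78.97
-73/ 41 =-1.78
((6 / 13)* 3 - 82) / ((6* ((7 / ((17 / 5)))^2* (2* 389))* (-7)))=0.00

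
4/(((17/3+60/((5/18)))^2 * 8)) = 9/884450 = 0.00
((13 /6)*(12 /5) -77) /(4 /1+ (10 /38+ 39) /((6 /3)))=-6821 /2245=-3.04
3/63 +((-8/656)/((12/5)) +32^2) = 7053605/6888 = 1024.04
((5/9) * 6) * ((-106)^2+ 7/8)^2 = 13468518375/32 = 420891199.22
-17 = -17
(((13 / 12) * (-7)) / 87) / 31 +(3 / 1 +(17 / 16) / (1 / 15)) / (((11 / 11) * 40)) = 2437013 / 5178240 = 0.47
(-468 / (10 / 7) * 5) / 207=-182 / 23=-7.91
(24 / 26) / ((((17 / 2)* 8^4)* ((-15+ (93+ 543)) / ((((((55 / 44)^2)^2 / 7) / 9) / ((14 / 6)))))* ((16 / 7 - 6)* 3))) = -625 / 9821694984192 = -0.00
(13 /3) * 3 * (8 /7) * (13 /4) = 338 /7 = 48.29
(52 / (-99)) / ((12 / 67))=-871 / 297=-2.93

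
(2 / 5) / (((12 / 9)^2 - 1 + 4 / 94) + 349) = 423 / 369935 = 0.00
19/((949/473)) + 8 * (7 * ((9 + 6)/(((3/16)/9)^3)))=88159527707/949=92897289.47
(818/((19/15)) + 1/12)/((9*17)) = 147259/34884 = 4.22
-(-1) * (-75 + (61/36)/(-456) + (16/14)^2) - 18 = -73760077/804384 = -91.70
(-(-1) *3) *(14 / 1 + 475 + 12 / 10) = 7353 / 5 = 1470.60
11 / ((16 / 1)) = 11 / 16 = 0.69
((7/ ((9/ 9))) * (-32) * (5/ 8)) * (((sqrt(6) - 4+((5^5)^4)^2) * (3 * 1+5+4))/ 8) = -1909938873723149299621582030410 - 210 * sqrt(6) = -1909938873723149299621582000000.00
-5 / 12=-0.42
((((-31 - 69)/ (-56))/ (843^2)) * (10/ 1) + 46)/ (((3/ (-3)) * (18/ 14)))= -228829103/ 6395841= -35.78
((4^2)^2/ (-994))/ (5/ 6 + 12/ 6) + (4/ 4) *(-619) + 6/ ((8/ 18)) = -10233275/ 16898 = -605.59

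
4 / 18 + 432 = 3890 / 9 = 432.22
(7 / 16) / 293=0.00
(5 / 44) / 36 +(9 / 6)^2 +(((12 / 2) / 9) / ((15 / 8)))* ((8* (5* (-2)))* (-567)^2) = -14485004815 / 1584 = -9144573.75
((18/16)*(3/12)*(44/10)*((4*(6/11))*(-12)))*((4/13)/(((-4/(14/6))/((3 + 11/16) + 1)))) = 2835/104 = 27.26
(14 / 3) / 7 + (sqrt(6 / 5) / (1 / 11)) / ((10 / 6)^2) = 2 / 3 + 99 * sqrt(30) / 125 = 5.00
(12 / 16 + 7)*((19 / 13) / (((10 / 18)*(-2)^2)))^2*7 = 6345297 / 270400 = 23.47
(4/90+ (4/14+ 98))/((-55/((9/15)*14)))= -61948/4125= -15.02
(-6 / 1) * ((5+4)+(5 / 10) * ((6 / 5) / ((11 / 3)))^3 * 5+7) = -3211896 / 33275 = -96.53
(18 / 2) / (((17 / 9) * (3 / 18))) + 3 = 537 / 17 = 31.59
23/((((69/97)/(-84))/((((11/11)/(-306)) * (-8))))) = -10864/153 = -71.01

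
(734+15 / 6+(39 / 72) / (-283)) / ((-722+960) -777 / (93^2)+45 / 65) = 3.09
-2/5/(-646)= 1/1615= 0.00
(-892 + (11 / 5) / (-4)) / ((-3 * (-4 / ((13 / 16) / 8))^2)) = 3016819 / 15728640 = 0.19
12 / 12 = 1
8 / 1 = 8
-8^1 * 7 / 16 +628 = 1249 / 2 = 624.50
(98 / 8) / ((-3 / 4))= -49 / 3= -16.33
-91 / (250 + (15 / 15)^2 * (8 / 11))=-143 / 394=-0.36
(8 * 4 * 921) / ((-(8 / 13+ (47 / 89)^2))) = -1011606752 / 30695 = -32956.73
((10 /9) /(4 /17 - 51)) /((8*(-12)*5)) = 17 /372816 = 0.00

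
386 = 386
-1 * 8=-8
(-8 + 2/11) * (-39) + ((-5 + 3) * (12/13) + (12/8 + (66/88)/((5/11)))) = 875769/2860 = 306.21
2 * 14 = 28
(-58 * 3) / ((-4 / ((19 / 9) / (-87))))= -19 / 18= -1.06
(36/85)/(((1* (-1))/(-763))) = 27468/85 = 323.15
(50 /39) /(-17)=-50 /663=-0.08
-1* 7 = -7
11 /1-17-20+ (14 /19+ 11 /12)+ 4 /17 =-93455 /3876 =-24.11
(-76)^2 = 5776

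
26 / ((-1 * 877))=-26 / 877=-0.03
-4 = -4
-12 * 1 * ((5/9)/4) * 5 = -8.33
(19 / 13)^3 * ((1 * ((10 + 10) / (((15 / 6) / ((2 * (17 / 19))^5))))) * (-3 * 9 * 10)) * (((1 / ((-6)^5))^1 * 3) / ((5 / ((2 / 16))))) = 2839714 / 2379351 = 1.19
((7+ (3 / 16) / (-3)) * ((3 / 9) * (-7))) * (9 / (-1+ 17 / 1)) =-2331 / 256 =-9.11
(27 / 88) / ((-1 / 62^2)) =-25947 / 22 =-1179.41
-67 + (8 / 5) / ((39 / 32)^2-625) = -213898657 / 3192395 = -67.00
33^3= 35937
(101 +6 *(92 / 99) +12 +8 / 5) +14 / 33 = 603 / 5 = 120.60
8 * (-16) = -128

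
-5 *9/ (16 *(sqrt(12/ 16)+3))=-0.73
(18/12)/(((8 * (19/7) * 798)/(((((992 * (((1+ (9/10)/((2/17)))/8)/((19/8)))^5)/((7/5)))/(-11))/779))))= -4803880654883/34314949453079680000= -0.00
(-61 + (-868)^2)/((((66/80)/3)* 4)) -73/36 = 271209877/396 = 684873.43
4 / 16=1 / 4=0.25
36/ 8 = 9/ 2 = 4.50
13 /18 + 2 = 49 /18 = 2.72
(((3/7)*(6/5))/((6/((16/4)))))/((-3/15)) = -12/7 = -1.71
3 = 3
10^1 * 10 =100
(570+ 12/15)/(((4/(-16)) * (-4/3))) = 8562/5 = 1712.40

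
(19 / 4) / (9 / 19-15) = -361 / 1104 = -0.33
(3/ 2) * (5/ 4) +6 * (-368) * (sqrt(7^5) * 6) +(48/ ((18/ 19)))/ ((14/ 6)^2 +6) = 5193/ 824 - 649152 * sqrt(7) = -1717488.45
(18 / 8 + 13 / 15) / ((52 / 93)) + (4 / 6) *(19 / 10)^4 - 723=-276407779 / 390000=-708.74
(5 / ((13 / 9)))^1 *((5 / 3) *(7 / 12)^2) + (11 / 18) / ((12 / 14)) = 15029 / 5616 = 2.68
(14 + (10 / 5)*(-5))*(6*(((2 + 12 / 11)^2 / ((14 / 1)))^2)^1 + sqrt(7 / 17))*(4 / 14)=8*sqrt(119) / 119 + 16036032 / 5021863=3.93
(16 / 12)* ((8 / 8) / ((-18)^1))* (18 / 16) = -1 / 12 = -0.08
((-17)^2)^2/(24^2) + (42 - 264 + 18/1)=-33983/576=-59.00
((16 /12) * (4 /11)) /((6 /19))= 152 /99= 1.54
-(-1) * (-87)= -87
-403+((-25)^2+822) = 1044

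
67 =67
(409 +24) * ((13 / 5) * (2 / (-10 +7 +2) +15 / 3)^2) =50661 / 5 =10132.20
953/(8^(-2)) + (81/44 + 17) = 2684477/44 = 61010.84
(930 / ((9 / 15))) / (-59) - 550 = -34000 / 59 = -576.27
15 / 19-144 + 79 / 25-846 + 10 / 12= -2807869 / 2850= -985.22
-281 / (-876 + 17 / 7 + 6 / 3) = 1967 / 6101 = 0.32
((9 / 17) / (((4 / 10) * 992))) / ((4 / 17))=45 / 7936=0.01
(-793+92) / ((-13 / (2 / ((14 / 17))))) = 11917 / 91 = 130.96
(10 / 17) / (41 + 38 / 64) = 320 / 22627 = 0.01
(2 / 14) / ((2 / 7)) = 1 / 2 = 0.50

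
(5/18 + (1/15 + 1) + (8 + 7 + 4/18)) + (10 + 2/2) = 827/30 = 27.57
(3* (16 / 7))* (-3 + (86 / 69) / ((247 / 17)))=-794672 / 39767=-19.98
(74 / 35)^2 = 5476 / 1225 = 4.47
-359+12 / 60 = -1794 / 5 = -358.80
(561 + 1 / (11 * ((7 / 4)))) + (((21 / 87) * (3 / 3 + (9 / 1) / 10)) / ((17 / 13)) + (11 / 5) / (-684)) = 14576918395 / 25965324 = 561.40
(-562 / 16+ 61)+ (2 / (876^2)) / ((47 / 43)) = 116653153 / 4508334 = 25.88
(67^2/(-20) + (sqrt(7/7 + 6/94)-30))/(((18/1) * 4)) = -5089/1440 + 5 * sqrt(94)/3384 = -3.52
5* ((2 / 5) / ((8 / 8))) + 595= 597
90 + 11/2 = 191/2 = 95.50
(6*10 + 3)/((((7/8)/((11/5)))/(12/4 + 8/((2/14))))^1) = 46728/5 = 9345.60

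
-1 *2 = -2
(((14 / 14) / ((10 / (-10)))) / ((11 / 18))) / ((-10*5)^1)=0.03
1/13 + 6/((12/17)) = 223/26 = 8.58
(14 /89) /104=7 /4628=0.00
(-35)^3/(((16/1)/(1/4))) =-669.92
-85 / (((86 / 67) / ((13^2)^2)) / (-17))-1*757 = 2765068113 / 86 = 32151954.80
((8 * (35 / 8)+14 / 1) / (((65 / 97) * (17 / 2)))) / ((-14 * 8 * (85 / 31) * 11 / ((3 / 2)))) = -63147 / 16530800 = -0.00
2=2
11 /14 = 0.79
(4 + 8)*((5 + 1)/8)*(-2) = -18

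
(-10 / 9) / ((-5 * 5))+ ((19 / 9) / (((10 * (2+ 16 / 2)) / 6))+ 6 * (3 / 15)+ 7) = 8.37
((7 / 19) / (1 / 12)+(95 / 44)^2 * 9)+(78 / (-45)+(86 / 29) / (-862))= 307852904719 / 6896448240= 44.64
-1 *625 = -625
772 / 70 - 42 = -1084 / 35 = -30.97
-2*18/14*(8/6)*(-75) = 1800/7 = 257.14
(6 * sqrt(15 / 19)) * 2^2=24 * sqrt(285) / 19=21.32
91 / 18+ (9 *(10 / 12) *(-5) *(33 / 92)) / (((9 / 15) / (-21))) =787997 / 1656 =475.84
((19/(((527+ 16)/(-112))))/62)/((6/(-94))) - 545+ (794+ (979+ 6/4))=124277057/100998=1230.49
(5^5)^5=298023223876953125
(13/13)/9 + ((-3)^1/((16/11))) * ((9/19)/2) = -2065/5472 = -0.38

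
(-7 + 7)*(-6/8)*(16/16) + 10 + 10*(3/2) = 25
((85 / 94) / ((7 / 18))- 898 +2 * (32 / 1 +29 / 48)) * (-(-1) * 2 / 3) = -6557363 / 11844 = -553.64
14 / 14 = 1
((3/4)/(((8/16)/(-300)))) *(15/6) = -1125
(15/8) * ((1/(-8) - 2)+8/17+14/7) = 0.65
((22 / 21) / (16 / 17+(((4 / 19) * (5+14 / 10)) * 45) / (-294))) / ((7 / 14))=24871 / 8724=2.85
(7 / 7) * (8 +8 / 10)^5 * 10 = 329832448 / 625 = 527731.92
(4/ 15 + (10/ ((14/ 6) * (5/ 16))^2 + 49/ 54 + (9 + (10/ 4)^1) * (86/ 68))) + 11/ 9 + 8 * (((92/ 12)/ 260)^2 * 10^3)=42.70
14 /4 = 7 /2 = 3.50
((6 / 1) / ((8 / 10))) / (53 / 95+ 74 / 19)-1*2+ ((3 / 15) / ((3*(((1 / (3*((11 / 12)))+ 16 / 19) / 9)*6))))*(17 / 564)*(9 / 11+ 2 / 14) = -0.31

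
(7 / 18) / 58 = 7 / 1044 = 0.01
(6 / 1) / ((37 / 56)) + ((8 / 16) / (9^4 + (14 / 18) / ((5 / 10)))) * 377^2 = 87019293 / 4370662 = 19.91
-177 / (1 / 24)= -4248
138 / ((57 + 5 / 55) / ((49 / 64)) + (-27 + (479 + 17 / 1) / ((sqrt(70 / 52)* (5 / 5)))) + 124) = -34392377250 / 222712325123 + 2840797344* sqrt(910) / 222712325123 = 0.23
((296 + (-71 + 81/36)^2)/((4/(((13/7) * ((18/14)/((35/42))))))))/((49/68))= 479514087/96040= 4992.86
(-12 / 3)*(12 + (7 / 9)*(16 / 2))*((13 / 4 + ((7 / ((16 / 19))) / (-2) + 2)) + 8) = -3977 / 6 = -662.83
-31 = -31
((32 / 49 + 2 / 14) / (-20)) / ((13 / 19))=-57 / 980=-0.06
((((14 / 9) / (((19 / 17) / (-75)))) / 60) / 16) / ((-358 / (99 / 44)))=595 / 870656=0.00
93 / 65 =1.43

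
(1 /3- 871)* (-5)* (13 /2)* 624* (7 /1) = 123599840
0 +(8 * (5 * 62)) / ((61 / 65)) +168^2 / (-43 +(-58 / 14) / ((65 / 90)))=558250576 / 270535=2063.51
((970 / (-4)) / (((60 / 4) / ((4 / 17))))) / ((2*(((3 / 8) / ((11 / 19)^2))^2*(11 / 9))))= -8262848 / 6646371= -1.24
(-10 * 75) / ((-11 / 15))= 11250 / 11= 1022.73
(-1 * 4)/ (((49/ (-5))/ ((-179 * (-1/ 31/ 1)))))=3580/ 1519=2.36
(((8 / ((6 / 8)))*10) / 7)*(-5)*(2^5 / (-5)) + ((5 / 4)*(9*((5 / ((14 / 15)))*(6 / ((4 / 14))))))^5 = 2234572522613860934945 / 688128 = 3247321025468896.68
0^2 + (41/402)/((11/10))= 205/2211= 0.09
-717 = -717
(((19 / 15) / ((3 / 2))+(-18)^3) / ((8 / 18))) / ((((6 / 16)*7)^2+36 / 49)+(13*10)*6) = -205723168 / 12349965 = -16.66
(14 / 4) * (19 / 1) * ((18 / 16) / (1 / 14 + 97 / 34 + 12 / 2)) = 15827 / 1888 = 8.38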